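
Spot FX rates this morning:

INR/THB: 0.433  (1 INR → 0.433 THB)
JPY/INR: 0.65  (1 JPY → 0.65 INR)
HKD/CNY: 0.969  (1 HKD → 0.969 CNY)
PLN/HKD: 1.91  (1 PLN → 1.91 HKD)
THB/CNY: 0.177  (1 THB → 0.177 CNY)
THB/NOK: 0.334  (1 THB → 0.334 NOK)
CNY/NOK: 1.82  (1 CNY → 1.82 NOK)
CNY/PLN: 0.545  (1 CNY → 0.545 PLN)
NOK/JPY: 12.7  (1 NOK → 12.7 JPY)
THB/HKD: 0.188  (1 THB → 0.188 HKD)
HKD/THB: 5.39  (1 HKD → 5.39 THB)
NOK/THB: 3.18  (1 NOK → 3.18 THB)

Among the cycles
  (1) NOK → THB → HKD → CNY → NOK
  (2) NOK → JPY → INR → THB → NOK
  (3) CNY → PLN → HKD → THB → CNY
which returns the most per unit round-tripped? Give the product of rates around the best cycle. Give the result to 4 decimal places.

(1) 3.18 × 0.188 × 0.969 × 1.82 = 1.05434
(2) 12.7 × 0.65 × 0.433 × 0.334 = 1.19385
(3) 0.545 × 1.91 × 5.39 × 0.177 = 0.99310
Highest is cycle (2) at 1.1939 (>1, arbitrage).

1.1939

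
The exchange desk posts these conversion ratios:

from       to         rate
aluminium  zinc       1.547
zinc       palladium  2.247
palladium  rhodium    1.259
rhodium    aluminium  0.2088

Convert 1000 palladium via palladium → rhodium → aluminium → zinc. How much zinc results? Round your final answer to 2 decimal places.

406.67

1000 palladium × 1.259 = 1259 rhodium
1259 rhodium × 0.2088 = 262.8792 aluminium
262.8792 aluminium × 1.547 = 406.6741224 zinc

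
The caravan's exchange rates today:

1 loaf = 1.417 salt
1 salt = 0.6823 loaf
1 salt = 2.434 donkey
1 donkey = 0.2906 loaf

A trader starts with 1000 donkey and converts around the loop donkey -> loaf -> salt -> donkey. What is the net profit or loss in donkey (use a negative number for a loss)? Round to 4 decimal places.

2.2730

1000 donkey × 0.2906 = 290.6 loaf
290.6 loaf × 1.417 = 411.7802 salt
411.7802 salt × 2.434 = 1002.2730068 donkey
Net change: 1002.2730068 − 1000 = 2.2730068 donkey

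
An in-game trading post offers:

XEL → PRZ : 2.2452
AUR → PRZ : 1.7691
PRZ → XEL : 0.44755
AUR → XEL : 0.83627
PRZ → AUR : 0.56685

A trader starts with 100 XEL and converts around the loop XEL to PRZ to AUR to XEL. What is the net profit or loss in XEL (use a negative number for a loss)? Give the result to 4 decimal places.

100 XEL × 2.2452 = 224.52 PRZ
224.52 PRZ × 0.56685 = 127.269162 AUR
127.269162 AUR × 0.83627 = 106.43138210574 XEL
Net change: 106.43138210574 − 100 = 6.43138210574 XEL

6.4314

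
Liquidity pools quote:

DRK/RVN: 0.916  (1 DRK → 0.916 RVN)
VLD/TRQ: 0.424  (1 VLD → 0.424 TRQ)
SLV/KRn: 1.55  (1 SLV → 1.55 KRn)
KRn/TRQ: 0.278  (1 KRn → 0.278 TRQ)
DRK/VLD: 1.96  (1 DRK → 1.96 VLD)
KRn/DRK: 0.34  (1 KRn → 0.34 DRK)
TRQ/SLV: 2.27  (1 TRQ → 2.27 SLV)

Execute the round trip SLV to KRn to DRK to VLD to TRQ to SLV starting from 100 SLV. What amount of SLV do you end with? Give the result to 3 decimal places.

99.416

100 SLV × 1.55 = 155 KRn
155 KRn × 0.34 = 52.7 DRK
52.7 DRK × 1.96 = 103.292 VLD
103.292 VLD × 0.424 = 43.795808 TRQ
43.795808 TRQ × 2.27 = 99.41648416 SLV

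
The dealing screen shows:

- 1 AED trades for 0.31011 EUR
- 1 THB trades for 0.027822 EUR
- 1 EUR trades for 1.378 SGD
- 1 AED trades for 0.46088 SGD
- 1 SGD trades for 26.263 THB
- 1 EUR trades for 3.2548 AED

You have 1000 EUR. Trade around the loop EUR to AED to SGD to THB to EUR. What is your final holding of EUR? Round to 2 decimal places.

1096.09

1000 EUR × 3.2548 = 3254.8 AED
3254.8 AED × 0.46088 = 1500.072224 SGD
1500.072224 SGD × 26.263 = 39396.396818912 THB
39396.396818912 THB × 0.027822 = 1096.086552295769664 EUR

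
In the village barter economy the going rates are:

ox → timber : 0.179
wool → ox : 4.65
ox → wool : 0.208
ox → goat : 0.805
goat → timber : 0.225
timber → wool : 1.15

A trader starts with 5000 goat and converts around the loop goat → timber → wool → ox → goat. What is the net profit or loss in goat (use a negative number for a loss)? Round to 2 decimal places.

5000 goat × 0.225 = 1125 timber
1125 timber × 1.15 = 1293.75 wool
1293.75 wool × 4.65 = 6015.9375 ox
6015.9375 ox × 0.805 = 4842.8296875 goat
Net change: 4842.8296875 − 5000 = -157.1703125 goat

-157.17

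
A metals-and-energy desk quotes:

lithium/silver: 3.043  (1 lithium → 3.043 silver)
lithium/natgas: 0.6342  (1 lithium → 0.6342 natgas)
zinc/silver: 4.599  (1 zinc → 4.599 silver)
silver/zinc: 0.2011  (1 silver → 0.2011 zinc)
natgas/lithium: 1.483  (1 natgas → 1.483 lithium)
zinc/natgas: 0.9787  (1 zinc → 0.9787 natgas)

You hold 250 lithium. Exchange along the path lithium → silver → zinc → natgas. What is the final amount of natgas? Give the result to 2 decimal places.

250 lithium × 3.043 = 760.75 silver
760.75 silver × 0.2011 = 152.986825 zinc
152.986825 zinc × 0.9787 = 149.7282056275 natgas

149.73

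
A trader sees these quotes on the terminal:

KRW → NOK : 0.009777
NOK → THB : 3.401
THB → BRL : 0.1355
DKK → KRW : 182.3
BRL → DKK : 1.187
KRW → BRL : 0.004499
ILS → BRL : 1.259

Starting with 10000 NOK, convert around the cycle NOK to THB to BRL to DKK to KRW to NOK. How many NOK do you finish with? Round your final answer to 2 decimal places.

9749.65

10000 NOK × 3.401 = 34010 THB
34010 THB × 0.1355 = 4608.355 BRL
4608.355 BRL × 1.187 = 5470.117385 DKK
5470.117385 DKK × 182.3 = 997202.3992855 KRW
997202.3992855 KRW × 0.009777 = 9749.6478578143335 NOK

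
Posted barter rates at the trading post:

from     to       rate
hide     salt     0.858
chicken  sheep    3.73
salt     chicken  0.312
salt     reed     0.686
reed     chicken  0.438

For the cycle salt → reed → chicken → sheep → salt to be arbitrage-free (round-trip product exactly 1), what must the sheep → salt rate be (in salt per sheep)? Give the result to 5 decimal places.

0.89226

Known legs of the cycle: 0.686 × 0.438 × 3.73 = 1.12074564
For no arbitrage the full-cycle product must be 1, so the missing rate is 1 / 1.12074564 ≈ 0.8922631.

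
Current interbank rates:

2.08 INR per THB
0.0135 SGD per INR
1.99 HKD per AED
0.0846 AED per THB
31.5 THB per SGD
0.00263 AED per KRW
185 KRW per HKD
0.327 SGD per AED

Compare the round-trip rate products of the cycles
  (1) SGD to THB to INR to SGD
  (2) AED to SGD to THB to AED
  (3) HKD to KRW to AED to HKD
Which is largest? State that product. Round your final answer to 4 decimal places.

0.9682

(1) 31.5 × 2.08 × 0.0135 = 0.88452
(2) 0.327 × 31.5 × 0.0846 = 0.87142
(3) 185 × 0.00263 × 1.99 = 0.96823
Highest is cycle (3) at 0.9682 (≤1, no arbitrage).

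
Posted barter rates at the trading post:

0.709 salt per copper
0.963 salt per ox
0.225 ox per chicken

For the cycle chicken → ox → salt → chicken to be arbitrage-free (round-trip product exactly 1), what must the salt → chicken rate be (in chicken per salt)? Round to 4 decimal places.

Known legs of the cycle: 0.225 × 0.963 = 0.216675
For no arbitrage the full-cycle product must be 1, so the missing rate is 1 / 0.216675 ≈ 4.615207.

4.6152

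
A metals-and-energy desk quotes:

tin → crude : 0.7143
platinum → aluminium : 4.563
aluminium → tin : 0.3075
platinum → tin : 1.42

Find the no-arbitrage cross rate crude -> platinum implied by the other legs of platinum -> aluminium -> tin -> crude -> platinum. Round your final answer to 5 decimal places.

0.99775

Known legs of the cycle: 4.563 × 0.3075 × 0.7143 = 1.00225040175
For no arbitrage the full-cycle product must be 1, so the missing rate is 1 / 1.00225040175 ≈ 0.9977547.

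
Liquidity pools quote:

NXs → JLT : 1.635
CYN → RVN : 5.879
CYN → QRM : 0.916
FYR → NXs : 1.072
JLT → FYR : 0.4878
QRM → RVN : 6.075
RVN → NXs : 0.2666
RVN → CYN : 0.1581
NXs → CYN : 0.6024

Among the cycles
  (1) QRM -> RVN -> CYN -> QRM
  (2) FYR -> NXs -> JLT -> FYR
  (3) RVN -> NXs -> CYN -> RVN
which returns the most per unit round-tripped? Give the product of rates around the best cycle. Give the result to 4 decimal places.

(1) 6.075 × 0.1581 × 0.916 = 0.87978
(2) 1.072 × 1.635 × 0.4878 = 0.85498
(3) 0.2666 × 0.6024 × 5.879 = 0.94417
Highest is cycle (3) at 0.9442 (≤1, no arbitrage).

0.9442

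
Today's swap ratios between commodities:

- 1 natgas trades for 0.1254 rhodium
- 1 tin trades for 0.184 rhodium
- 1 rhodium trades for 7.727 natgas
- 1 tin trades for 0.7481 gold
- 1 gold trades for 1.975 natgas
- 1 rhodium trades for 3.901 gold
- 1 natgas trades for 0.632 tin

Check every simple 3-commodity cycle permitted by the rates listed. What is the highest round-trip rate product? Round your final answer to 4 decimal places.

0.9661

rhodium→gold→natgas→rhodium: 3.901 × 1.975 × 0.1254 = 0.96614
tin→gold→natgas→tin: 0.7481 × 1.975 × 0.632 = 0.93378
tin→rhodium→natgas→tin: 0.184 × 7.727 × 0.632 = 0.89856
Maximum is rhodium→gold→natgas→rhodium at 0.9661; no arbitrage — every cycle loses value.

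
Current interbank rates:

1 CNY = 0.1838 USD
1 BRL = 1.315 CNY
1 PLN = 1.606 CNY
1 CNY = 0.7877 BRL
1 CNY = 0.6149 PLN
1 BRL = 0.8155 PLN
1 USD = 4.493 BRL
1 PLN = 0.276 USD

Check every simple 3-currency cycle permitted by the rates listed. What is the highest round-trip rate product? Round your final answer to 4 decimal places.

1.0859

BRL→CNY→USD→BRL: 1.315 × 0.1838 × 4.493 = 1.08594
PLN→CNY→BRL→PLN: 1.606 × 0.7877 × 0.8155 = 1.03165
PLN→USD→BRL→PLN: 0.276 × 4.493 × 0.8155 = 1.01128
Maximum is BRL→CNY→USD→BRL at 1.0859; arbitrage exists.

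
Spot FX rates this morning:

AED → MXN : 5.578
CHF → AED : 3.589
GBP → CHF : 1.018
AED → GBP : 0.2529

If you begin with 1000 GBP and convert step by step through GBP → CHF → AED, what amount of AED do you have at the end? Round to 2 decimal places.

3653.60

1000 GBP × 1.018 = 1018 CHF
1018 CHF × 3.589 = 3653.602 AED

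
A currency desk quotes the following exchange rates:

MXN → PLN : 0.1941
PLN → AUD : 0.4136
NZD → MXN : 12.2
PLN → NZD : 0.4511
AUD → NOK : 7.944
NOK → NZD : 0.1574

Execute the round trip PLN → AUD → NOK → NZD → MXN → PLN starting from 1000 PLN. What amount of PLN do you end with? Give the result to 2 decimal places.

1000 PLN × 0.4136 = 413.6 AUD
413.6 AUD × 7.944 = 3285.6384 NOK
3285.6384 NOK × 0.1574 = 517.15948416 NZD
517.15948416 NZD × 12.2 = 6309.345706752 MXN
6309.345706752 MXN × 0.1941 = 1224.6440016805632 PLN

1224.64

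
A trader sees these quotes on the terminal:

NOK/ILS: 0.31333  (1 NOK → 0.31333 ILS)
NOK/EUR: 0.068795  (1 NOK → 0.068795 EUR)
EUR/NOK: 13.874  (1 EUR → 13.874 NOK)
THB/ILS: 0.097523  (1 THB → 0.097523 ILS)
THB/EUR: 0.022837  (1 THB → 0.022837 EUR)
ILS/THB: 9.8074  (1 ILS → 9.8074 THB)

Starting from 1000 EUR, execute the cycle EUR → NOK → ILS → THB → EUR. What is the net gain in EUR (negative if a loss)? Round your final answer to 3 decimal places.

1000 EUR × 13.874 = 13874 NOK
13874 NOK × 0.31333 = 4347.14042 ILS
4347.14042 ILS × 9.8074 = 42634.144955108 THB
42634.144955108 THB × 0.022837 = 973.635968339801396 EUR
Net change: 973.635968339801396 − 1000 = -26.364031660198604 EUR

-26.364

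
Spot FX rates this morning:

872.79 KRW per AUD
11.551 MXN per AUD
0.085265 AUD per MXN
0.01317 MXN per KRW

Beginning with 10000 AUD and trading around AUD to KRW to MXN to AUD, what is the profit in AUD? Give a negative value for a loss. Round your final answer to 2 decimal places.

-199.09

10000 AUD × 872.79 = 8727900 KRW
8727900 KRW × 0.01317 = 114946.443 MXN
114946.443 MXN × 0.085265 = 9800.908462395 AUD
Net change: 9800.908462395 − 10000 = -199.091537605 AUD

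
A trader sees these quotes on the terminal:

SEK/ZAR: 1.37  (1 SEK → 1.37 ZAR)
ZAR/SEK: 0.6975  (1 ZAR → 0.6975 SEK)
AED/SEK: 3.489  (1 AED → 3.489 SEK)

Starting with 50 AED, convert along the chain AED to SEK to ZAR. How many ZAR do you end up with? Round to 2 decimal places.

239.00

50 AED × 3.489 = 174.45 SEK
174.45 SEK × 1.37 = 238.9965 ZAR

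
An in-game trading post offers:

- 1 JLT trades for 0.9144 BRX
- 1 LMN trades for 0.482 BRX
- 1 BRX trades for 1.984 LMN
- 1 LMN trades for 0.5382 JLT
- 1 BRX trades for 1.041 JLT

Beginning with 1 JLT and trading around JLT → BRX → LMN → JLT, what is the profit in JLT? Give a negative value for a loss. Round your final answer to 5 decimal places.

-0.02361

1 JLT × 0.9144 = 0.9144 BRX
0.9144 BRX × 1.984 = 1.8141696 LMN
1.8141696 LMN × 0.5382 = 0.97638607872 JLT
Net change: 0.97638607872 − 1 = -0.02361392128 JLT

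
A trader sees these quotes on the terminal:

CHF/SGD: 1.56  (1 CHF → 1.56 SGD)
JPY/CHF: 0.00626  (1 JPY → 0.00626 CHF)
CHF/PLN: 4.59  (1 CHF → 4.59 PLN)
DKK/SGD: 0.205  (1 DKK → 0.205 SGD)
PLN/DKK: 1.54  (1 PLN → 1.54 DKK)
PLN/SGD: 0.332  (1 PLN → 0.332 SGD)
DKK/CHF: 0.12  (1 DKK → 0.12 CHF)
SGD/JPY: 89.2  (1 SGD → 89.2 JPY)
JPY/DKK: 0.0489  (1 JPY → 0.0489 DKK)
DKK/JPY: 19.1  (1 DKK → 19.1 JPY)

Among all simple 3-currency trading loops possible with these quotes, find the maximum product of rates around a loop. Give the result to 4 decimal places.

SGD→JPY→DKK→SGD: 89.2 × 0.0489 × 0.205 = 0.89419
CHF→SGD→JPY→CHF: 1.56 × 89.2 × 0.00626 = 0.87109
CHF→PLN→DKK→CHF: 4.59 × 1.54 × 0.12 = 0.84823
Maximum is SGD→JPY→DKK→SGD at 0.8942; no arbitrage — every cycle loses value.

0.8942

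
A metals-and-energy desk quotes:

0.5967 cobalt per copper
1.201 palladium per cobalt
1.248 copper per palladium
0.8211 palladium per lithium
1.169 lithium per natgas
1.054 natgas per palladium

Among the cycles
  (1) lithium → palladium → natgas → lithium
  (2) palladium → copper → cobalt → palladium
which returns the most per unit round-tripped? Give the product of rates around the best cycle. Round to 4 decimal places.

1.0117

(1) 0.8211 × 1.054 × 1.169 = 1.01170
(2) 1.248 × 0.5967 × 1.201 = 0.89436
Highest is cycle (1) at 1.0117 (>1, arbitrage).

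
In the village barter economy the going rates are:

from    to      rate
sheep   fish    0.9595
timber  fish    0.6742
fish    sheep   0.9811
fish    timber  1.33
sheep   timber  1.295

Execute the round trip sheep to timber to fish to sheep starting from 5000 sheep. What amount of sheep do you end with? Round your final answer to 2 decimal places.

4282.94

5000 sheep × 1.295 = 6475 timber
6475 timber × 0.6742 = 4365.445 fish
4365.445 fish × 0.9811 = 4282.9380895 sheep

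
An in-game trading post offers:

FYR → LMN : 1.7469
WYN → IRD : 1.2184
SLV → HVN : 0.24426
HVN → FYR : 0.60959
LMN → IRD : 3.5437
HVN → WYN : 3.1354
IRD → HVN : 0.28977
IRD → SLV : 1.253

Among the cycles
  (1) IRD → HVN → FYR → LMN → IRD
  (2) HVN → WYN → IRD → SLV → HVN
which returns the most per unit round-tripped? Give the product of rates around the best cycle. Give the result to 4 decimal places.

(1) 0.28977 × 0.60959 × 1.7469 × 3.5437 = 1.09349
(2) 3.1354 × 1.2184 × 1.253 × 0.24426 = 1.16919
Highest is cycle (2) at 1.1692 (>1, arbitrage).

1.1692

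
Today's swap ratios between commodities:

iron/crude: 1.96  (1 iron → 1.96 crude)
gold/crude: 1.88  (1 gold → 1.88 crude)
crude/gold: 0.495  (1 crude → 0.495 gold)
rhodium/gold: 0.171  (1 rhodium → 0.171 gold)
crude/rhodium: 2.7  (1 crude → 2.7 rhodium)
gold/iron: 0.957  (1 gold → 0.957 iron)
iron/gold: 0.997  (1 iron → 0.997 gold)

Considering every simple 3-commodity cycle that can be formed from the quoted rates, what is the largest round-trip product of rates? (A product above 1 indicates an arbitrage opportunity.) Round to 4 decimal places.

crude→gold→iron→crude: 0.495 × 0.957 × 1.96 = 0.92848
crude→rhodium→gold→crude: 2.7 × 0.171 × 1.88 = 0.86800
Maximum is crude→gold→iron→crude at 0.9285; no arbitrage — every cycle loses value.

0.9285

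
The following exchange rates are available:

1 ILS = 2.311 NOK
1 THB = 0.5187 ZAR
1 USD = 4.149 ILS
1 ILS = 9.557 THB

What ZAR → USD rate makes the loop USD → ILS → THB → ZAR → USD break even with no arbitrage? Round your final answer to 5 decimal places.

Known legs of the cycle: 4.149 × 9.557 × 0.5187 = 20.5674887691
For no arbitrage the full-cycle product must be 1, so the missing rate is 1 / 20.5674887691 ≈ 0.0486204.

0.04862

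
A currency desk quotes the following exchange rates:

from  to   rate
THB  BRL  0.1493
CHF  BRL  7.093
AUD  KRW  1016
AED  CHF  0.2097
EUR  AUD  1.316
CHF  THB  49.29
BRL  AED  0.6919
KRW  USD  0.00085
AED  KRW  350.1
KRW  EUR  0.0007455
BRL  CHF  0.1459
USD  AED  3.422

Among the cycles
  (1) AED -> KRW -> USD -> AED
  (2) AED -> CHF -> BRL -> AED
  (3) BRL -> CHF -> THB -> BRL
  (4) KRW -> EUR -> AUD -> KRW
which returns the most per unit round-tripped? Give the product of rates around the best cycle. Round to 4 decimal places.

1.0737

(1) 350.1 × 0.00085 × 3.422 = 1.01834
(2) 0.2097 × 7.093 × 0.6919 = 1.02913
(3) 0.1459 × 49.29 × 0.1493 = 1.07368
(4) 0.0007455 × 1.316 × 1016 = 0.99678
Highest is cycle (3) at 1.0737 (>1, arbitrage).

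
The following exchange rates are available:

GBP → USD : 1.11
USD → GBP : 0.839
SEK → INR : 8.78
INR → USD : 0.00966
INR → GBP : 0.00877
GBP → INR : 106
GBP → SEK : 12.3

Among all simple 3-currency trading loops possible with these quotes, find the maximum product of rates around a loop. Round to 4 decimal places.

SEK→INR→GBP→SEK: 8.78 × 0.00877 × 12.3 = 0.94711
USD→GBP→INR→USD: 0.839 × 106 × 0.00966 = 0.85910
Maximum is SEK→INR→GBP→SEK at 0.9471; no arbitrage — every cycle loses value.

0.9471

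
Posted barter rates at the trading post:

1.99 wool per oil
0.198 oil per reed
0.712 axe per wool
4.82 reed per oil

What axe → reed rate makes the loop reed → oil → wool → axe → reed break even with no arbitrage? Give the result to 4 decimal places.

Known legs of the cycle: 0.198 × 1.99 × 0.712 = 0.28054224
For no arbitrage the full-cycle product must be 1, so the missing rate is 1 / 0.28054224 ≈ 3.564526.

3.5645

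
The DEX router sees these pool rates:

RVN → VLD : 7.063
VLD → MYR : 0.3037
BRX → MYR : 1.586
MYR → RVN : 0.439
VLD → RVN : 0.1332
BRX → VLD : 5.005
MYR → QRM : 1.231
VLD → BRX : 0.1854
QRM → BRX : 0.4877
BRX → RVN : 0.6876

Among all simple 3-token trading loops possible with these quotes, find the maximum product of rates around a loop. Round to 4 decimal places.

BRX→MYR→QRM→BRX: 1.586 × 1.231 × 0.4877 = 0.95217
RVN→VLD→MYR→RVN: 7.063 × 0.3037 × 0.439 = 0.94167
RVN→VLD→BRX→RVN: 7.063 × 0.1854 × 0.6876 = 0.90040
Maximum is BRX→MYR→QRM→BRX at 0.9522; no arbitrage — every cycle loses value.

0.9522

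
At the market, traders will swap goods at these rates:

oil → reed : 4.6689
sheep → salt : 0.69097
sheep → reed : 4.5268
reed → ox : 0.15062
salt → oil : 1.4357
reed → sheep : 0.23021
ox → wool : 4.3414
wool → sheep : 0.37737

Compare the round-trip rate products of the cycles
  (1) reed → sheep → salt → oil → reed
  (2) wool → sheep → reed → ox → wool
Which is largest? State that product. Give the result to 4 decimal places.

1.1170

(1) 0.23021 × 0.69097 × 1.4357 × 4.6689 = 1.06626
(2) 0.37737 × 4.5268 × 0.15062 × 4.3414 = 1.11705
Highest is cycle (2) at 1.1170 (>1, arbitrage).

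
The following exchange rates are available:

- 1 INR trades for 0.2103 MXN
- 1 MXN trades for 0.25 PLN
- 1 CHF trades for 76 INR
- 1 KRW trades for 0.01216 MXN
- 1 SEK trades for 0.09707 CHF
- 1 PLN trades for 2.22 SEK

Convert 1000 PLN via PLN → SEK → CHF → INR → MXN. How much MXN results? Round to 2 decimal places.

1000 PLN × 2.22 = 2220 SEK
2220 SEK × 0.09707 = 215.4954 CHF
215.4954 CHF × 76 = 16377.6504 INR
16377.6504 INR × 0.2103 = 3444.21987912 MXN

3444.22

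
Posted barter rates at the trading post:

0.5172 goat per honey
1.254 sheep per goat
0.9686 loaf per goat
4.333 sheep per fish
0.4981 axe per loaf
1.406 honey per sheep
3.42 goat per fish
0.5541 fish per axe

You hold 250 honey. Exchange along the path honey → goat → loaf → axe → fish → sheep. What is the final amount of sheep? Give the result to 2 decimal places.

250 honey × 0.5172 = 129.3 goat
129.3 goat × 0.9686 = 125.23998 loaf
125.23998 loaf × 0.4981 = 62.382034038 axe
62.382034038 axe × 0.5541 = 34.5658850604558 fish
34.5658850604558 fish × 4.333 = 149.7739799669549814 sheep

149.77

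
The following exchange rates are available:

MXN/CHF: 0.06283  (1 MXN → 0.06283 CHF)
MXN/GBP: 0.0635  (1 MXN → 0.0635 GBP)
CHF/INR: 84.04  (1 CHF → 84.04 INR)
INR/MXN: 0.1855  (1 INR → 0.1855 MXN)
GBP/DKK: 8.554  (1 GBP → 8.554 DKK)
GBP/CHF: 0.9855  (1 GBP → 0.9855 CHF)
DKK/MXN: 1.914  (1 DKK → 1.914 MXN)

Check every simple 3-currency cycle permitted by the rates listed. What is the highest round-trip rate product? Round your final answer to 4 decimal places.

1.0396

GBP→DKK→MXN→GBP: 8.554 × 1.914 × 0.0635 = 1.03964
MXN→CHF→INR→MXN: 0.06283 × 84.04 × 0.1855 = 0.97948
Maximum is GBP→DKK→MXN→GBP at 1.0396; arbitrage exists.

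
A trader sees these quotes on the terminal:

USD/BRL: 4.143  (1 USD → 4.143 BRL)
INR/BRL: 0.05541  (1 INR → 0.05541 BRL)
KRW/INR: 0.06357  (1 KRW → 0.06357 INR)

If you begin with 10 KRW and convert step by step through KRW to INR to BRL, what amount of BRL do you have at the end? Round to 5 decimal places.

10 KRW × 0.06357 = 0.6357 INR
0.6357 INR × 0.05541 = 0.035224137 BRL

0.03522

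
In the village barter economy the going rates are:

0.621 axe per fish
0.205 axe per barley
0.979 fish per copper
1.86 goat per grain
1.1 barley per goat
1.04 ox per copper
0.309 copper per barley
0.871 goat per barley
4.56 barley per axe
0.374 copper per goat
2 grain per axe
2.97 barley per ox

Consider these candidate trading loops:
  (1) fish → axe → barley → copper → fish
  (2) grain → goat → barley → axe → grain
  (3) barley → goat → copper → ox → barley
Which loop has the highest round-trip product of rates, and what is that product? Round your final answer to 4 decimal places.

(1) 0.621 × 4.56 × 0.309 × 0.979 = 0.85664
(2) 1.86 × 1.1 × 0.205 × 2 = 0.83886
(3) 0.871 × 0.374 × 1.04 × 2.97 = 1.00619
Highest is cycle (3) at 1.0062 (>1, arbitrage).

1.0062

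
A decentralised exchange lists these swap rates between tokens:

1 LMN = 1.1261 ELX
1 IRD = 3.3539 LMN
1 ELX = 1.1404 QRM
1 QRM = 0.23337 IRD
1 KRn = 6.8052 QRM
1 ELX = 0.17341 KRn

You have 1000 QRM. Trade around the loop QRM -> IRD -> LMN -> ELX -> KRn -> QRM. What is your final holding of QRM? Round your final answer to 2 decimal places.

1040.13

1000 QRM × 0.23337 = 233.37 IRD
233.37 IRD × 3.3539 = 782.699643 LMN
782.699643 LMN × 1.1261 = 881.3980679823 ELX
881.3980679823 ELX × 0.17341 = 152.843238968810643 KRn
152.843238968810643 KRn × 6.8052 = 1040.1288098305501877436 QRM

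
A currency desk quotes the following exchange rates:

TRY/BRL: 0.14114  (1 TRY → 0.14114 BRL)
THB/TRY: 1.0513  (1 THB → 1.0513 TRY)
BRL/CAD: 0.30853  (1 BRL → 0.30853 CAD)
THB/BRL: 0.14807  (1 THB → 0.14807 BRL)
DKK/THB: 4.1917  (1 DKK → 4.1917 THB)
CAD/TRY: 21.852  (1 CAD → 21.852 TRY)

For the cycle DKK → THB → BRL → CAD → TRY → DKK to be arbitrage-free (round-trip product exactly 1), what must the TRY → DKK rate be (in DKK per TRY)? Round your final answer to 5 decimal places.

0.23898

Known legs of the cycle: 4.1917 × 0.14807 × 0.30853 × 21.852 = 4.18452204367535364
For no arbitrage the full-cycle product must be 1, so the missing rate is 1 / 4.18452204367535364 ≈ 0.2389759.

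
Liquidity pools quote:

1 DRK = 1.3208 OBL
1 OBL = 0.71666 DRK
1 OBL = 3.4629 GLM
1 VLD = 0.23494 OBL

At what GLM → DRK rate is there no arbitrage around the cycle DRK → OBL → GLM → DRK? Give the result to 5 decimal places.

Known legs of the cycle: 1.3208 × 3.4629 = 4.57379832
For no arbitrage the full-cycle product must be 1, so the missing rate is 1 / 4.57379832 ≈ 0.2186367.

0.21864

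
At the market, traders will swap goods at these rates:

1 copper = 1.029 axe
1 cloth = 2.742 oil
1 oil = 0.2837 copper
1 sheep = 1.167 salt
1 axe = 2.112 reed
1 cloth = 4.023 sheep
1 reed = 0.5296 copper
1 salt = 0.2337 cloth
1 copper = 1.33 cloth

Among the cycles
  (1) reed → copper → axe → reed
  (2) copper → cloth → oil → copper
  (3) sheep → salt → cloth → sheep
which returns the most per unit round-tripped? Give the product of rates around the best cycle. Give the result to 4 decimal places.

(1) 0.5296 × 1.029 × 2.112 = 1.15095
(2) 1.33 × 2.742 × 0.2837 = 1.03461
(3) 1.167 × 0.2337 × 4.023 = 1.09718
Highest is cycle (1) at 1.1510 (>1, arbitrage).

1.1510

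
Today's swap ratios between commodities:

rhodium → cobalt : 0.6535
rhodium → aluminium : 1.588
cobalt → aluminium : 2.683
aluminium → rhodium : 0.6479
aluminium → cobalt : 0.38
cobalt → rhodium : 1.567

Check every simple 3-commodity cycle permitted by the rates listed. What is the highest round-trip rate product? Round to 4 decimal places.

cobalt→aluminium→rhodium→cobalt: 2.683 × 0.6479 × 0.6535 = 1.13599
cobalt→rhodium→aluminium→cobalt: 1.567 × 1.588 × 0.38 = 0.94559
Maximum is cobalt→aluminium→rhodium→cobalt at 1.1360; arbitrage exists.

1.1360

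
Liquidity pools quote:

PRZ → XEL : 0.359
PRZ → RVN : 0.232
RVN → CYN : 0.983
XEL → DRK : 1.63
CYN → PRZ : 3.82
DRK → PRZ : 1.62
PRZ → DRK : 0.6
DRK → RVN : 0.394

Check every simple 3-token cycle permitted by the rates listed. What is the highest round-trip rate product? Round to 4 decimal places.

0.9480

DRK→PRZ→XEL→DRK: 1.62 × 0.359 × 1.63 = 0.94798
CYN→PRZ→RVN→CYN: 3.82 × 0.232 × 0.983 = 0.87117
Maximum is DRK→PRZ→XEL→DRK at 0.9480; no arbitrage — every cycle loses value.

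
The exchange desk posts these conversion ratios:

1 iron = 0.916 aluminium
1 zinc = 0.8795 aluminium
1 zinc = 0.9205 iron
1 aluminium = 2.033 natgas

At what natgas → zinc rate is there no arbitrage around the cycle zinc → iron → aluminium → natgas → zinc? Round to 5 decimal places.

Known legs of the cycle: 0.9205 × 0.916 × 2.033 = 1.714180874
For no arbitrage the full-cycle product must be 1, so the missing rate is 1 / 1.714180874 ≈ 0.5833690.

0.58337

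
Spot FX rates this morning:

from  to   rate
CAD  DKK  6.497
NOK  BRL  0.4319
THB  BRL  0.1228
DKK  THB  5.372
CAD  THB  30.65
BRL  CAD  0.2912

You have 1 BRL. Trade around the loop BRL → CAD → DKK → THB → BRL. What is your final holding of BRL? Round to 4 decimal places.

1 BRL × 0.2912 = 0.2912 CAD
0.2912 CAD × 6.497 = 1.8919264 DKK
1.8919264 DKK × 5.372 = 10.1634286208 THB
10.1634286208 THB × 0.1228 = 1.24806903463424 BRL

1.2481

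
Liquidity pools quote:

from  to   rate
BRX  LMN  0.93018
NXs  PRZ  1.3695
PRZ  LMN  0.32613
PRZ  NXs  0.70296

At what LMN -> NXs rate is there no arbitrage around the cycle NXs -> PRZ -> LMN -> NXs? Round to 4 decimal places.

2.2390

Known legs of the cycle: 1.3695 × 0.32613 = 0.446635035
For no arbitrage the full-cycle product must be 1, so the missing rate is 1 / 0.446635035 ≈ 2.238965.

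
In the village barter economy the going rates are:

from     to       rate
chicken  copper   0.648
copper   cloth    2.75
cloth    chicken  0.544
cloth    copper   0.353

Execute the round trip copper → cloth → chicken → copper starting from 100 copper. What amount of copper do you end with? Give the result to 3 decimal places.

100 copper × 2.75 = 275 cloth
275 cloth × 0.544 = 149.6 chicken
149.6 chicken × 0.648 = 96.9408 copper

96.941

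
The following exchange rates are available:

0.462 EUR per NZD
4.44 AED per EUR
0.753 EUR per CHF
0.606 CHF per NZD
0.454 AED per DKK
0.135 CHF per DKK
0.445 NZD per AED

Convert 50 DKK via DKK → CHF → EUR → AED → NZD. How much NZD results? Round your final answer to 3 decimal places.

10.042

50 DKK × 0.135 = 6.75 CHF
6.75 CHF × 0.753 = 5.08275 EUR
5.08275 EUR × 4.44 = 22.56741 AED
22.56741 AED × 0.445 = 10.04249745 NZD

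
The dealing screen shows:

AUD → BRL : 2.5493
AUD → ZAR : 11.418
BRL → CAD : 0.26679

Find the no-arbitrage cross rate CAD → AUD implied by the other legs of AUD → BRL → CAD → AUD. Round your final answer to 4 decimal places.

Known legs of the cycle: 2.5493 × 0.26679 = 0.680127747
For no arbitrage the full-cycle product must be 1, so the missing rate is 1 / 0.680127747 ≈ 1.470312.

1.4703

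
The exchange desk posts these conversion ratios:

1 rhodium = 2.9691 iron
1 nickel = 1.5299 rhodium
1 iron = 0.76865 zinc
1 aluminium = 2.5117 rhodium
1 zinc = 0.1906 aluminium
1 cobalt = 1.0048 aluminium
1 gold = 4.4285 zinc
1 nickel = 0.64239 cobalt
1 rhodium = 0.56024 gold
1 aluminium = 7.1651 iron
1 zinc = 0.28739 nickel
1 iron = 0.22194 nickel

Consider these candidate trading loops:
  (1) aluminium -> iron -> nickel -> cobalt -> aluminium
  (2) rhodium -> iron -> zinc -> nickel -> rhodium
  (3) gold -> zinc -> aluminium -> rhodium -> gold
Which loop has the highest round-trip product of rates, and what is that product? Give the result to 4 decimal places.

(1) 7.1651 × 0.22194 × 0.64239 × 1.0048 = 1.02645
(2) 2.9691 × 0.76865 × 0.28739 × 1.5299 = 1.00343
(3) 4.4285 × 0.1906 × 2.5117 × 0.56024 = 1.18774
Highest is cycle (3) at 1.1877 (>1, arbitrage).

1.1877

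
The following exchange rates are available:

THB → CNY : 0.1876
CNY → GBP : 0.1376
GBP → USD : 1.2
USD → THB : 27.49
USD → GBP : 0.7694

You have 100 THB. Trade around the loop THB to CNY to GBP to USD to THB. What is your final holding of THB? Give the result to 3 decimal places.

85.154

100 THB × 0.1876 = 18.76 CNY
18.76 CNY × 0.1376 = 2.581376 GBP
2.581376 GBP × 1.2 = 3.0976512 USD
3.0976512 USD × 27.49 = 85.154431488 THB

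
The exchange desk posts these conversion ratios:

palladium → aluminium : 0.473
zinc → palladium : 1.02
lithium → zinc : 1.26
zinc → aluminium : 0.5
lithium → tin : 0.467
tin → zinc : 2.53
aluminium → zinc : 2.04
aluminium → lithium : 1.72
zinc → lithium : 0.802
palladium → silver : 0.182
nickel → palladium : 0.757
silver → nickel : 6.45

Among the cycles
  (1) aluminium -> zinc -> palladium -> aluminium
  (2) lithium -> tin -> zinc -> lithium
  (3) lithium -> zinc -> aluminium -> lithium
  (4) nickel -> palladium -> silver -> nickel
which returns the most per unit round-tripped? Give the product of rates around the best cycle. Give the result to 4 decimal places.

1.0836

(1) 2.04 × 1.02 × 0.473 = 0.98422
(2) 0.467 × 2.53 × 0.802 = 0.94757
(3) 1.26 × 0.5 × 1.72 = 1.08360
(4) 0.757 × 0.182 × 6.45 = 0.88864
Highest is cycle (3) at 1.0836 (>1, arbitrage).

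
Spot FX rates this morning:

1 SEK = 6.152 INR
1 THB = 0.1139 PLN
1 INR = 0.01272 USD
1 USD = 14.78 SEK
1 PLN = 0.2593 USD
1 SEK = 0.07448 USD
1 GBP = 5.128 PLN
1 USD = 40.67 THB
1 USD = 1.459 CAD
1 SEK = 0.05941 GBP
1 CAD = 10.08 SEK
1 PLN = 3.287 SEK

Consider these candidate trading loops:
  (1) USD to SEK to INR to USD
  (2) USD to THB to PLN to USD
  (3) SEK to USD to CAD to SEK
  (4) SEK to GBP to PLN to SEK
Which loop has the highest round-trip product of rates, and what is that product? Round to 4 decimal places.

(1) 14.78 × 6.152 × 0.01272 = 1.15659
(2) 40.67 × 0.1139 × 0.2593 = 1.20116
(3) 0.07448 × 1.459 × 10.08 = 1.09536
(4) 0.05941 × 5.128 × 3.287 = 1.00140
Highest is cycle (2) at 1.2012 (>1, arbitrage).

1.2012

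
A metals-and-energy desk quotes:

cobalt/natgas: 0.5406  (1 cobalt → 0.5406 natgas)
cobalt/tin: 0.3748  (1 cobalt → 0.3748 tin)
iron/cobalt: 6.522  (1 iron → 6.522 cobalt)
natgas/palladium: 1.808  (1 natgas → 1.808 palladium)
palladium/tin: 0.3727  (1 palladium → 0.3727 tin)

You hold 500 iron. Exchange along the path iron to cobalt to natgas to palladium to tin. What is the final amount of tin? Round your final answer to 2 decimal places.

500 iron × 6.522 = 3261 cobalt
3261 cobalt × 0.5406 = 1762.8966 natgas
1762.8966 natgas × 1.808 = 3187.3170528 palladium
3187.3170528 palladium × 0.3727 = 1187.91306557856 tin

1187.91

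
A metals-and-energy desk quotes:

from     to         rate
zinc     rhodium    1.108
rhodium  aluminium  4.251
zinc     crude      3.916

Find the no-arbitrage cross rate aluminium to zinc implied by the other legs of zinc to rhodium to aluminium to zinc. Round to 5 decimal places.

Known legs of the cycle: 1.108 × 4.251 = 4.710108
For no arbitrage the full-cycle product must be 1, so the missing rate is 1 / 4.710108 ≈ 0.2123094.

0.21231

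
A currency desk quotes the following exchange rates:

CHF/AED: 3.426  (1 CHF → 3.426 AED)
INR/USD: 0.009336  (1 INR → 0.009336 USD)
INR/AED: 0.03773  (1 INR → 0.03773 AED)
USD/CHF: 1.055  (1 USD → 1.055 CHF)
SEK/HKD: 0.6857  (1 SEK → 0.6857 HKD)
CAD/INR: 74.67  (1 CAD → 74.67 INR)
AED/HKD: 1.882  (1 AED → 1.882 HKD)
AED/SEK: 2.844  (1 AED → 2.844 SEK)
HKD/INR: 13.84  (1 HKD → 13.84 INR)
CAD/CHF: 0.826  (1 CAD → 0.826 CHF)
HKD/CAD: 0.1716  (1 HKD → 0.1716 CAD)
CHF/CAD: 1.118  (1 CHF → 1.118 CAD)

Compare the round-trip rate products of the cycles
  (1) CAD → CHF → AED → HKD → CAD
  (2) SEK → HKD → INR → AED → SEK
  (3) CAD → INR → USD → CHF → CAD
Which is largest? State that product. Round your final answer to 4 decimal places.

(1) 0.826 × 3.426 × 1.882 × 0.1716 = 0.91391
(2) 0.6857 × 13.84 × 0.03773 × 2.844 = 1.01833
(3) 74.67 × 0.009336 × 1.055 × 1.118 = 0.82225
Highest is cycle (2) at 1.0183 (>1, arbitrage).

1.0183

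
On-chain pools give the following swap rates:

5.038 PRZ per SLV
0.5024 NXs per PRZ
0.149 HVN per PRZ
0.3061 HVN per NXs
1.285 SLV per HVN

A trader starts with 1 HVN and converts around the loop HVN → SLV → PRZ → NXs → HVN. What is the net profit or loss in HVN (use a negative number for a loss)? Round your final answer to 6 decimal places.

-0.004424

1 HVN × 1.285 = 1.285 SLV
1.285 SLV × 5.038 = 6.47383 PRZ
6.47383 PRZ × 0.5024 = 3.252452192 NXs
3.252452192 NXs × 0.3061 = 0.9955756159712 HVN
Net change: 0.9955756159712 − 1 = -0.0044243840288 HVN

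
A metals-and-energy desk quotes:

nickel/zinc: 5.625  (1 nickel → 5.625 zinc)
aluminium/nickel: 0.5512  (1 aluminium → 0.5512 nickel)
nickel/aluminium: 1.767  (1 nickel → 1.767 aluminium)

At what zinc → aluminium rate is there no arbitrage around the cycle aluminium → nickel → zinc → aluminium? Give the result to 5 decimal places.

Known legs of the cycle: 0.5512 × 5.625 = 3.1005
For no arbitrage the full-cycle product must be 1, so the missing rate is 1 / 3.1005 ≈ 0.3225286.

0.32253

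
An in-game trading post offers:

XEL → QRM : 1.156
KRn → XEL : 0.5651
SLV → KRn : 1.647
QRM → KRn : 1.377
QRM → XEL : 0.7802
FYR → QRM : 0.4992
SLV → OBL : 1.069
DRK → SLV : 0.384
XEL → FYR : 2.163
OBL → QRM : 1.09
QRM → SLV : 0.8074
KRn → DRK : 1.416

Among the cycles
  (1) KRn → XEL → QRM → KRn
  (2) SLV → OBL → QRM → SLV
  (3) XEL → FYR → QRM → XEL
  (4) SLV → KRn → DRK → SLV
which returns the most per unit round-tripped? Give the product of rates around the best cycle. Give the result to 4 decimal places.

0.9408

(1) 0.5651 × 1.156 × 1.377 = 0.89953
(2) 1.069 × 1.09 × 0.8074 = 0.94079
(3) 2.163 × 0.4992 × 0.7802 = 0.84244
(4) 1.647 × 1.416 × 0.384 = 0.89555
Highest is cycle (2) at 0.9408 (≤1, no arbitrage).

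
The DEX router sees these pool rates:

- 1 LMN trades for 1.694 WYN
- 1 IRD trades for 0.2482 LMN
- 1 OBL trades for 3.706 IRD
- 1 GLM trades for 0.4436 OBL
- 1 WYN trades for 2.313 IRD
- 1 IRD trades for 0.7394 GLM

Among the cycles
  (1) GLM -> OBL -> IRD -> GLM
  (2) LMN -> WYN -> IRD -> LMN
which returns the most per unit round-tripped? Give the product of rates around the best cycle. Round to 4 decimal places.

1.2156

(1) 0.4436 × 3.706 × 0.7394 = 1.21556
(2) 1.694 × 2.313 × 0.2482 = 0.97250
Highest is cycle (1) at 1.2156 (>1, arbitrage).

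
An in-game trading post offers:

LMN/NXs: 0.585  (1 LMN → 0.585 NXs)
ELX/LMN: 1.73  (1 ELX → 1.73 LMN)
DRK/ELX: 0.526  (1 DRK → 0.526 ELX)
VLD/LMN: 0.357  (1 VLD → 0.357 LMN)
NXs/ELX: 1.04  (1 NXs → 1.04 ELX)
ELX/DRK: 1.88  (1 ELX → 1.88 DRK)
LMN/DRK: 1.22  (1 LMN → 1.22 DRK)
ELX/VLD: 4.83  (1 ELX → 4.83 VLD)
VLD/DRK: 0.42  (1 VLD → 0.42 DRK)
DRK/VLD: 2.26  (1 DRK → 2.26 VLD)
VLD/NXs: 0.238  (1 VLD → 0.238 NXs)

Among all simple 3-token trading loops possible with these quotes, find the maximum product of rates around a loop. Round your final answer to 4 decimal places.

NXs→ELX→VLD→NXs: 1.04 × 4.83 × 0.238 = 1.19552
LMN→DRK→ELX→LMN: 1.22 × 0.526 × 1.73 = 1.11018
VLD→DRK→ELX→VLD: 0.42 × 0.526 × 4.83 = 1.06704
NXs→ELX→LMN→NXs: 1.04 × 1.73 × 0.585 = 1.05253
VLD→LMN→DRK→VLD: 0.357 × 1.22 × 2.26 = 0.98432
Maximum is NXs→ELX→VLD→NXs at 1.1955; arbitrage exists.

1.1955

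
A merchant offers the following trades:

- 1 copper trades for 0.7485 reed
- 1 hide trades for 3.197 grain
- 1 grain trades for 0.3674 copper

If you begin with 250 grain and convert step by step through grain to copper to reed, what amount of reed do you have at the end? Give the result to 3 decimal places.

68.750

250 grain × 0.3674 = 91.85 copper
91.85 copper × 0.7485 = 68.749725 reed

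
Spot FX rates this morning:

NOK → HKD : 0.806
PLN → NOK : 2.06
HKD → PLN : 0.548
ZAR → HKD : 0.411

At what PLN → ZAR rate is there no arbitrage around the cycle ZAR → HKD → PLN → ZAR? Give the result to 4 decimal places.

Known legs of the cycle: 0.411 × 0.548 = 0.225228
For no arbitrage the full-cycle product must be 1, so the missing rate is 1 / 0.225228 ≈ 4.439945.

4.4399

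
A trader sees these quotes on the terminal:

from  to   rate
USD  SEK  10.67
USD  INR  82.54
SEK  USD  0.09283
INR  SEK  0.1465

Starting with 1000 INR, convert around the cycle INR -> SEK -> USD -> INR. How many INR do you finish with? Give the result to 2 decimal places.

1000 INR × 0.1465 = 146.5 SEK
146.5 SEK × 0.09283 = 13.599595 USD
13.599595 USD × 82.54 = 1122.5105713 INR

1122.51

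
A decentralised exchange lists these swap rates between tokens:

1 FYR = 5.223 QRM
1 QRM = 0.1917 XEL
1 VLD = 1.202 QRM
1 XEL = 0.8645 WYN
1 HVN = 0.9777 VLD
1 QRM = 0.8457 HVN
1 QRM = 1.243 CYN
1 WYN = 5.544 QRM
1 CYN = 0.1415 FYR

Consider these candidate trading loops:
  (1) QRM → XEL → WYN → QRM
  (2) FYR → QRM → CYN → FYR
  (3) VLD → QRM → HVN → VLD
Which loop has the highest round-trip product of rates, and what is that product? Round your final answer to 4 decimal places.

0.9939

(1) 0.1917 × 0.8645 × 5.544 = 0.91878
(2) 5.223 × 1.243 × 0.1415 = 0.91864
(3) 1.202 × 0.8457 × 0.9777 = 0.99386
Highest is cycle (3) at 0.9939 (≤1, no arbitrage).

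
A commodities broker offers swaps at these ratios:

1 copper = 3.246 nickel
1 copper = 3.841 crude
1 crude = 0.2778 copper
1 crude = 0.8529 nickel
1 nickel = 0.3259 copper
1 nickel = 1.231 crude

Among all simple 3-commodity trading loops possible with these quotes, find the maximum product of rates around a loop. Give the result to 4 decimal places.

nickel→crude→copper→nickel: 1.231 × 0.2778 × 3.246 = 1.11004
nickel→copper→crude→nickel: 0.3259 × 3.841 × 0.8529 = 1.06764
Maximum is nickel→crude→copper→nickel at 1.1100; arbitrage exists.

1.1100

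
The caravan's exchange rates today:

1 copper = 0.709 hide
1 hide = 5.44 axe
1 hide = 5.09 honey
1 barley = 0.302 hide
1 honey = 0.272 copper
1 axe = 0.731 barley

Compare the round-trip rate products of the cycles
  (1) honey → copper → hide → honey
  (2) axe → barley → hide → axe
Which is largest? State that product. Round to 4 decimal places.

1.2009

(1) 0.272 × 0.709 × 5.09 = 0.98160
(2) 0.731 × 0.302 × 5.44 = 1.20095
Highest is cycle (2) at 1.2009 (>1, arbitrage).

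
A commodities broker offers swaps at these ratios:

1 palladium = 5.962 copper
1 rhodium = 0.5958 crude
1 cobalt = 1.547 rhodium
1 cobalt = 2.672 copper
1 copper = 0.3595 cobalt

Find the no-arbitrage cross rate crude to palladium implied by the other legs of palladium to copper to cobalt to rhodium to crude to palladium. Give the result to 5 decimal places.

Known legs of the cycle: 5.962 × 0.3595 × 1.547 × 0.5958 = 1.9755211289814
For no arbitrage the full-cycle product must be 1, so the missing rate is 1 / 1.9755211289814 ≈ 0.5061955.

0.50620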